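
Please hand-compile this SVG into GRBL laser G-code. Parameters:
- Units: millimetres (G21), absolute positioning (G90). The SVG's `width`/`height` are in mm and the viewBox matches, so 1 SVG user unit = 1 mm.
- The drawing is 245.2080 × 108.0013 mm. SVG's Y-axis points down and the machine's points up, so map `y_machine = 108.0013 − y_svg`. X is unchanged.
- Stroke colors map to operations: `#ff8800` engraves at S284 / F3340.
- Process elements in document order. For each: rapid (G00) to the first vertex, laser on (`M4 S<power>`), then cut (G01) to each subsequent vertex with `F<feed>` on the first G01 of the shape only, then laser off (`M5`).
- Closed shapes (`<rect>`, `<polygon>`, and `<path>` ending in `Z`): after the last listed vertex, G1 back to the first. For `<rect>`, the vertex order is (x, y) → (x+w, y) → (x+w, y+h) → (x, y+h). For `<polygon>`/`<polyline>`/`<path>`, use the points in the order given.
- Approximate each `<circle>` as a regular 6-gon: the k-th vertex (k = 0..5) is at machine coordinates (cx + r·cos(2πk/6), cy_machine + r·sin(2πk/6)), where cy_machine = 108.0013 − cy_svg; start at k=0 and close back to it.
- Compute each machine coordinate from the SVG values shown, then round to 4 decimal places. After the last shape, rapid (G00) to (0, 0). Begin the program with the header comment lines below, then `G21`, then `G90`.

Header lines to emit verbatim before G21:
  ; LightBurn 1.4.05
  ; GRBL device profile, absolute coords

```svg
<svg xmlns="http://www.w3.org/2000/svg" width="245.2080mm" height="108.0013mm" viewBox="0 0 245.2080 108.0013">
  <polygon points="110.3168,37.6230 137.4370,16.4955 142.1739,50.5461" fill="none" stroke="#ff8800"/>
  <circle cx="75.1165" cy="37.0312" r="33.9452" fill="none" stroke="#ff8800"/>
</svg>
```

; LightBurn 1.4.05
; GRBL device profile, absolute coords
G21
G90
G00 X110.3168 Y70.3783
M4 S284
G01 X137.4370 Y91.5058 F3340
G01 X142.1739 Y57.4552
G01 X110.3168 Y70.3783
M5
G00 X109.0617 Y70.9701
M4 S284
G01 X92.0891 Y100.3675 F3340
G01 X58.1439 Y100.3675
G01 X41.1713 Y70.9701
G01 X58.1439 Y41.5727
G01 X92.0891 Y41.5727
G01 X109.0617 Y70.9701
M5
G00 X0.0000 Y0.0000

1 u = 1 mm; y_m = 108.0013 − y.

[1] `<polygon>` regular polygon, #ff8800→engrave S284 F3340: (110.3168,70.3783) → (137.4370,91.5058) → (142.1739,57.4552) → (110.3168,70.3783) (closed)

[2] `<circle>` circle, #ff8800→engrave S284 F3340: (109.0617,70.9701) → (92.0891,100.3675) → (58.1439,100.3675) → (41.1713,70.9701) → (58.1439,41.5727) → (92.0891,41.5727) → (109.0617,70.9701) (closed)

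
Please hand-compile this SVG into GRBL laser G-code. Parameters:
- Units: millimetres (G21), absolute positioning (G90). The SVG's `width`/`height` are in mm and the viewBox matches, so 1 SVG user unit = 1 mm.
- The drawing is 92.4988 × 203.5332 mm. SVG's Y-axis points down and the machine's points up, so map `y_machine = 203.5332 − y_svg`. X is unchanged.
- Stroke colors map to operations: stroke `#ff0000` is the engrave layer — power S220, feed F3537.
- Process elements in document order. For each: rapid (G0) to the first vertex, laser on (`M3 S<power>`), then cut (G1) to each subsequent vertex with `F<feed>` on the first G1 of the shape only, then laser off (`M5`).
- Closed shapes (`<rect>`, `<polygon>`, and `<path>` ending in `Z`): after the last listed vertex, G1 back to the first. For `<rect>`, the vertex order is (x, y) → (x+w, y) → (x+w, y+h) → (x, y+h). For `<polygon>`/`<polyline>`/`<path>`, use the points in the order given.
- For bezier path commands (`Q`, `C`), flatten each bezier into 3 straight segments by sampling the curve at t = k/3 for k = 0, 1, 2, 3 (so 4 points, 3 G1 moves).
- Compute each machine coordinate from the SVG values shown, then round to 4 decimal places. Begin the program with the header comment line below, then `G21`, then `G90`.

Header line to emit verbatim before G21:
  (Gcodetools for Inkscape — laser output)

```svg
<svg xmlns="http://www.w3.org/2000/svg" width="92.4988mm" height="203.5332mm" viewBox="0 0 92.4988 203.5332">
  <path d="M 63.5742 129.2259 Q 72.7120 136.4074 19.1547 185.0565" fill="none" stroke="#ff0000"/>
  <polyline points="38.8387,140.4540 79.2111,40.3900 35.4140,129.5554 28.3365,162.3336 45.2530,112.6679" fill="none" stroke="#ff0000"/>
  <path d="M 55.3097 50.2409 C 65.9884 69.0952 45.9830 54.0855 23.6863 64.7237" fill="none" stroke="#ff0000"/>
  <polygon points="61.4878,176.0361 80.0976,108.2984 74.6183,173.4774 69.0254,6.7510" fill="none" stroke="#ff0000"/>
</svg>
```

1 u = 1 mm; y_m = 203.5332 − y.

[1] `<path>` quadratic bezier, #ff0000→engrave S220 F3537: (63.5742,74.3073) → (62.6999,64.9121) → (47.8934,46.3019) → (19.1547,18.4767)

[2] `<polyline>` open polyline, #ff0000→engrave S220 F3537: (38.8387,63.0792) → (79.2111,163.1432) → (35.4140,73.9778) → (28.3365,41.1996) → (45.2530,90.8653)

[3] `<path>` cubic bezier, #ff0000→engrave S220 F3537: (55.3097,153.2923) → (56.8120,143.5219) → (44.1676,143.1025) → (23.6863,138.8095)

[4] `<polygon>` closed polygon, #ff0000→engrave S220 F3537: (61.4878,27.4971) → (80.0976,95.2348) → (74.6183,30.0558) → (69.0254,196.7822) → (61.4878,27.4971) (closed)

(Gcodetools for Inkscape — laser output)
G21
G90
G0 X63.5742 Y74.3073
M3 S220
G1 X62.6999 Y64.9121 F3537
G1 X47.8934 Y46.3019
G1 X19.1547 Y18.4767
M5
G0 X38.8387 Y63.0792
M3 S220
G1 X79.2111 Y163.1432 F3537
G1 X35.4140 Y73.9778
G1 X28.3365 Y41.1996
G1 X45.2530 Y90.8653
M5
G0 X55.3097 Y153.2923
M3 S220
G1 X56.8120 Y143.5219 F3537
G1 X44.1676 Y143.1025
G1 X23.6863 Y138.8095
M5
G0 X61.4878 Y27.4971
M3 S220
G1 X80.0976 Y95.2348 F3537
G1 X74.6183 Y30.0558
G1 X69.0254 Y196.7822
G1 X61.4878 Y27.4971
M5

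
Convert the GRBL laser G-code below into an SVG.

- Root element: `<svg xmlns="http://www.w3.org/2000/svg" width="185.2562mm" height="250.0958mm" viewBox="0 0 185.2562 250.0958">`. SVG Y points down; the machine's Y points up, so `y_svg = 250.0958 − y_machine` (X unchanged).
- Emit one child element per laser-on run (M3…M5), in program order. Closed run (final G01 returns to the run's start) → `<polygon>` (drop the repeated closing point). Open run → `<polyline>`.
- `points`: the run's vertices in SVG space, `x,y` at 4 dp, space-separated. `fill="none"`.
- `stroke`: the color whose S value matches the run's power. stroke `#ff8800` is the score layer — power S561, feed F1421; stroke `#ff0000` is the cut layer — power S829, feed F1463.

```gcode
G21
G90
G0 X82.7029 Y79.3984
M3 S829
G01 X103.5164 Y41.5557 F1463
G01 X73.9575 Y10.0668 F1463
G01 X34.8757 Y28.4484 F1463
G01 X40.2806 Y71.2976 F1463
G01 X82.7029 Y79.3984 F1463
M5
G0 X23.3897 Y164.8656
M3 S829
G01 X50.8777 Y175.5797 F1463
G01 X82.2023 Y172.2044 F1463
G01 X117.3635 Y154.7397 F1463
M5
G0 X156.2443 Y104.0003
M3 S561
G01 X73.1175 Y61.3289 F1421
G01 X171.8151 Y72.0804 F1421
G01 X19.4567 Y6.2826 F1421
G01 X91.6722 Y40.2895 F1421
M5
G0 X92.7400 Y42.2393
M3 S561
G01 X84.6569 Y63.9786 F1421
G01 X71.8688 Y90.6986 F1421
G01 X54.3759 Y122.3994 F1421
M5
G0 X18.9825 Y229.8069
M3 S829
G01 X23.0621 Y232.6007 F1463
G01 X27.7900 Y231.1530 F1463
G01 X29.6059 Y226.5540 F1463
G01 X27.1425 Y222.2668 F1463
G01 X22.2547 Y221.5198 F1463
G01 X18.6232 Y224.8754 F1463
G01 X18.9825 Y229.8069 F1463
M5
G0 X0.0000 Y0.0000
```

Machine Y-up, SVG Y-down with viewBox height 250.0958, so y_svg = 250.0958 − y_machine; X carries over.

Run 1: the run's S829 means `#ff0000` (cut). The run returns to its start, so emit a `<polygon>` with points (Y-flipped): 82.7029,170.6974 103.5164,208.5401 73.9575,240.0290 34.8757,221.6474 40.2806,178.7982.

Run 2: power S829 maps to stroke `#ff0000` (cut). The run is open, so emit a `<polyline>` with points (Y-flipped): 23.3897,85.2302 50.8777,74.5161 82.2023,77.8914 117.3635,95.3561.

Run 3: the run's S561 means `#ff8800` (score). The run is open, so emit a `<polyline>` with points (Y-flipped): 156.2443,146.0955 73.1175,188.7669 171.8151,178.0154 19.4567,243.8132 91.6722,209.8063.

Run 4: power S561 maps to stroke `#ff8800` (score). The run is open, so emit a `<polyline>` with points (Y-flipped): 92.7400,207.8565 84.6569,186.1172 71.8688,159.3972 54.3759,127.6964.

Run 5: the run's S829 means `#ff0000` (cut). The run returns to its start, so emit a `<polygon>` with points (Y-flipped): 18.9825,20.2889 23.0621,17.4951 27.7900,18.9428 29.6059,23.5418 27.1425,27.8290 22.2547,28.5760 18.6232,25.2204.

<svg xmlns="http://www.w3.org/2000/svg" width="185.2562mm" height="250.0958mm" viewBox="0 0 185.2562 250.0958">
  <polygon points="82.7029,170.6974 103.5164,208.5401 73.9575,240.0290 34.8757,221.6474 40.2806,178.7982" fill="none" stroke="#ff0000"/>
  <polyline points="23.3897,85.2302 50.8777,74.5161 82.2023,77.8914 117.3635,95.3561" fill="none" stroke="#ff0000"/>
  <polyline points="156.2443,146.0955 73.1175,188.7669 171.8151,178.0154 19.4567,243.8132 91.6722,209.8063" fill="none" stroke="#ff8800"/>
  <polyline points="92.7400,207.8565 84.6569,186.1172 71.8688,159.3972 54.3759,127.6964" fill="none" stroke="#ff8800"/>
  <polygon points="18.9825,20.2889 23.0621,17.4951 27.7900,18.9428 29.6059,23.5418 27.1425,27.8290 22.2547,28.5760 18.6232,25.2204" fill="none" stroke="#ff0000"/>
</svg>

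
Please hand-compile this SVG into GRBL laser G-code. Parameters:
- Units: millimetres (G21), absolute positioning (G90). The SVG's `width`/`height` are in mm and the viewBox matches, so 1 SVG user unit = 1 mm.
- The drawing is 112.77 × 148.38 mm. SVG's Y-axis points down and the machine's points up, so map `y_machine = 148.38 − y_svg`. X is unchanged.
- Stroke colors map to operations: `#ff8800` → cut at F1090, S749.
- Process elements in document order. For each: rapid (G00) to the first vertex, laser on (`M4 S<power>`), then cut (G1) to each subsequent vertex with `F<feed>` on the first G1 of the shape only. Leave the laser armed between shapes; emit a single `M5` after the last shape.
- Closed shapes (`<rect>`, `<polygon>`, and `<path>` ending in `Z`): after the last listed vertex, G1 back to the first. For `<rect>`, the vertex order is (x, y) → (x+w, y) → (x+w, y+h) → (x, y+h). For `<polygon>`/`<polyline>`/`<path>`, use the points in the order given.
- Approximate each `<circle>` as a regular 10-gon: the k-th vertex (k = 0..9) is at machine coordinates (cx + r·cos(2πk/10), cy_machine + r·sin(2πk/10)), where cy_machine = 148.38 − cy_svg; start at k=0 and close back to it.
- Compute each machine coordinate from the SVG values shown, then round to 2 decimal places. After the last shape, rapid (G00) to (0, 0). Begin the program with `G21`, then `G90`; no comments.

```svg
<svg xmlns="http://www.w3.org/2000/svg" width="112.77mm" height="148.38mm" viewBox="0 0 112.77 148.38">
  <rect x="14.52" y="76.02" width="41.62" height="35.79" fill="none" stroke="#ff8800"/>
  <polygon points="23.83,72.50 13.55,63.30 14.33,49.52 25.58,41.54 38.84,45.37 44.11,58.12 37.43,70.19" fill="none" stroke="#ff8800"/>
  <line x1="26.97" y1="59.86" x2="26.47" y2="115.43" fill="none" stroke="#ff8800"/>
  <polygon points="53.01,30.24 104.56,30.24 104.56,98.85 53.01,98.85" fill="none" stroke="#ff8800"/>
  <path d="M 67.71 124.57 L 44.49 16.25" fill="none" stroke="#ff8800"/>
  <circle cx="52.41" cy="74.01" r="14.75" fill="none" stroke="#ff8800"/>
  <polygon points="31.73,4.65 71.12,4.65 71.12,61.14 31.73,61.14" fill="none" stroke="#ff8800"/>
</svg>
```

G21
G90
G00 X14.52 Y72.36
M4 S749
G1 X56.14 Y72.36 F1090
G1 X56.14 Y36.57
G1 X14.52 Y36.57
G1 X14.52 Y72.36
G00 X23.83 Y75.88
M4 S749
G1 X13.55 Y85.08 F1090
G1 X14.33 Y98.86
G1 X25.58 Y106.84
G1 X38.84 Y103.01
G1 X44.11 Y90.26
G1 X37.43 Y78.19
G1 X23.83 Y75.88
G00 X26.97 Y88.52
M4 S749
G1 X26.47 Y32.95 F1090
G00 X53.01 Y118.14
M4 S749
G1 X104.56 Y118.14 F1090
G1 X104.56 Y49.53
G1 X53.01 Y49.53
G1 X53.01 Y118.14
G00 X67.71 Y23.81
M4 S749
G1 X44.49 Y132.13 F1090
G00 X67.16 Y74.37
M4 S749
G1 X64.34 Y83.04 F1090
G1 X56.97 Y88.40
G1 X47.85 Y88.40
G1 X40.48 Y83.04
G1 X37.66 Y74.37
G1 X40.48 Y65.70
G1 X47.85 Y60.34
G1 X56.97 Y60.34
G1 X64.34 Y65.70
G1 X67.16 Y74.37
G00 X31.73 Y143.73
M4 S749
G1 X71.12 Y143.73 F1090
G1 X71.12 Y87.24
G1 X31.73 Y87.24
G1 X31.73 Y143.73
M5
G00 X0.00 Y0.00

Since the viewBox matches the mm dimensions, user units are millimetres directly. The only transform is the Y-flip y_m = 148.38 − y_svg.

Shape 1 is a rectangle drawn with `<rect>`. Its stroke #ff8800 means cut at S749, F1090. After flipping Y the toolpath is (14.52,72.36) → (56.14,72.36) → (56.14,36.57) → (14.52,36.57) → (14.52,72.36), returning to the start.

Shape 2 is a regular polygon drawn with `<polygon>`. Its stroke #ff8800 means cut at S749, F1090. After flipping Y the toolpath is (23.83,75.88) → (13.55,85.08) → (14.33,98.86) → (25.58,106.84) → (38.84,103.01) → (44.11,90.26) → (37.43,78.19) → (23.83,75.88), returning to the start.

Shape 3 is a line segment drawn with `<line>`. Its stroke #ff8800 means cut at S749, F1090. After flipping Y the toolpath is (26.97,88.52) → (26.47,32.95).

Shape 4 is a rectangle drawn with `<polygon>`. Its stroke #ff8800 means cut at S749, F1090. After flipping Y the toolpath is (53.01,118.14) → (104.56,118.14) → (104.56,49.53) → (53.01,49.53) → (53.01,118.14), returning to the start.

Shape 5 is a line segment drawn with `<path>`. Its stroke #ff8800 means cut at S749, F1090. After flipping Y the toolpath is (67.71,23.81) → (44.49,132.13).

Shape 6 is a circle drawn with `<circle>`. Its stroke #ff8800 means cut at S749, F1090. After flipping Y the toolpath is (67.16,74.37) → (64.34,83.04) → (56.97,88.40) → (47.85,88.40) → (40.48,83.04) → (37.66,74.37) → (40.48,65.70) → (47.85,60.34) → (56.97,60.34) → (64.34,65.70) → (67.16,74.37), returning to the start.

Shape 7 is a rectangle drawn with `<polygon>`. Its stroke #ff8800 means cut at S749, F1090. After flipping Y the toolpath is (31.73,143.73) → (71.12,143.73) → (71.12,87.24) → (31.73,87.24) → (31.73,143.73), returning to the start.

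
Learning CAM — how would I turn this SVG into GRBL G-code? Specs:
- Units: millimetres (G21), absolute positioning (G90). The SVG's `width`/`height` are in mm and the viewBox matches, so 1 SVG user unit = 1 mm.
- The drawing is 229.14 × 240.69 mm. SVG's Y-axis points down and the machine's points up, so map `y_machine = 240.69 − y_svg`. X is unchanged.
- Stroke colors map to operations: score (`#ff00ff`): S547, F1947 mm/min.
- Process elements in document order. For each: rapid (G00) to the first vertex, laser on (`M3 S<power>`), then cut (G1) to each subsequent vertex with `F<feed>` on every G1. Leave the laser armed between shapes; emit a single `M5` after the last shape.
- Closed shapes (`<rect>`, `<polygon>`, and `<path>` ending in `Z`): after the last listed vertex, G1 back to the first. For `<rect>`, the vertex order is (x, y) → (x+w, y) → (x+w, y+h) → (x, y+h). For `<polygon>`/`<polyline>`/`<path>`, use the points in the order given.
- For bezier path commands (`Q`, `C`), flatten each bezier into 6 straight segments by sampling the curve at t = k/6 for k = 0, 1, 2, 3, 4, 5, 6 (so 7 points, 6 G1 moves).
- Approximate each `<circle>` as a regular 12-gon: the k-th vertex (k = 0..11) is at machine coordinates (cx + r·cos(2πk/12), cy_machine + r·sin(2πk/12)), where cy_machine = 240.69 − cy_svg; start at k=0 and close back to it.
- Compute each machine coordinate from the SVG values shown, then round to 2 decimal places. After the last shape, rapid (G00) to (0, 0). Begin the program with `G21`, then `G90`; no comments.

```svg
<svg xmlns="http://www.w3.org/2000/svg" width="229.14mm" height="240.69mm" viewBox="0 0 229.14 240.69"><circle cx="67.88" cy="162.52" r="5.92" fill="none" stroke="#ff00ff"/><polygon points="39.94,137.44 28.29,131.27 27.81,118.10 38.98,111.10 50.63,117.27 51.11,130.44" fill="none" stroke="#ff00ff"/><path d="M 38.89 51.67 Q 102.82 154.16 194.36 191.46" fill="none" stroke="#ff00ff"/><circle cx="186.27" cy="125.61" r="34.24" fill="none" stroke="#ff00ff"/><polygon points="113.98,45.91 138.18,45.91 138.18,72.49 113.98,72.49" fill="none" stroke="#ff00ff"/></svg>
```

Since the viewBox matches the mm dimensions, user units are millimetres directly. The only transform is the Y-flip y_m = 240.69 − y_svg.

Shape 1 is a circle drawn with `<circle>`. Its stroke #ff00ff means score at S547, F1947. After flipping Y the toolpath is (73.80,78.17) → (73.01,81.13) → (70.84,83.30) → (67.88,84.09) → (64.92,83.30) → (62.75,81.13) → (61.96,78.17) → (62.75,75.21) → (64.92,73.04) → (67.88,72.25) → (70.84,73.04) → (73.01,75.21) → (73.80,78.17), returning to the start.

Shape 2 is a regular polygon drawn with `<polygon>`. Its stroke #ff00ff means score at S547, F1947. After flipping Y the toolpath is (39.94,103.25) → (28.29,109.42) → (27.81,122.59) → (38.98,129.59) → (50.63,123.42) → (51.11,110.25) → (39.94,103.25), returning to the start.

Shape 3 is a quadratic bezier drawn with `<path>`. Its stroke #ff00ff means score at S547, F1947. After flipping Y the toolpath is (38.89,189.02) → (60.97,156.67) → (84.58,127.94) → (109.72,102.83) → (136.40,81.34) → (164.61,63.47) → (194.36,49.23).

Shape 4 is a circle drawn with `<circle>`. Its stroke #ff00ff means score at S547, F1947. After flipping Y the toolpath is (220.51,115.08) → (215.92,132.20) → (203.39,144.73) → (186.27,149.32) → (169.15,144.73) → (156.62,132.20) → (152.03,115.08) → (156.62,97.96) → (169.15,85.43) → (186.27,80.84) → (203.39,85.43) → (215.92,97.96) → (220.51,115.08), returning to the start.

Shape 5 is a rectangle drawn with `<polygon>`. Its stroke #ff00ff means score at S547, F1947. After flipping Y the toolpath is (113.98,194.78) → (138.18,194.78) → (138.18,168.20) → (113.98,168.20) → (113.98,194.78), returning to the start.

G21
G90
G00 X73.80 Y78.17
M3 S547
G1 X73.01 Y81.13 F1947
G1 X70.84 Y83.30 F1947
G1 X67.88 Y84.09 F1947
G1 X64.92 Y83.30 F1947
G1 X62.75 Y81.13 F1947
G1 X61.96 Y78.17 F1947
G1 X62.75 Y75.21 F1947
G1 X64.92 Y73.04 F1947
G1 X67.88 Y72.25 F1947
G1 X70.84 Y73.04 F1947
G1 X73.01 Y75.21 F1947
G1 X73.80 Y78.17 F1947
G00 X39.94 Y103.25
M3 S547
G1 X28.29 Y109.42 F1947
G1 X27.81 Y122.59 F1947
G1 X38.98 Y129.59 F1947
G1 X50.63 Y123.42 F1947
G1 X51.11 Y110.25 F1947
G1 X39.94 Y103.25 F1947
G00 X38.89 Y189.02
M3 S547
G1 X60.97 Y156.67 F1947
G1 X84.58 Y127.94 F1947
G1 X109.72 Y102.83 F1947
G1 X136.40 Y81.34 F1947
G1 X164.61 Y63.47 F1947
G1 X194.36 Y49.23 F1947
G00 X220.51 Y115.08
M3 S547
G1 X215.92 Y132.20 F1947
G1 X203.39 Y144.73 F1947
G1 X186.27 Y149.32 F1947
G1 X169.15 Y144.73 F1947
G1 X156.62 Y132.20 F1947
G1 X152.03 Y115.08 F1947
G1 X156.62 Y97.96 F1947
G1 X169.15 Y85.43 F1947
G1 X186.27 Y80.84 F1947
G1 X203.39 Y85.43 F1947
G1 X215.92 Y97.96 F1947
G1 X220.51 Y115.08 F1947
G00 X113.98 Y194.78
M3 S547
G1 X138.18 Y194.78 F1947
G1 X138.18 Y168.20 F1947
G1 X113.98 Y168.20 F1947
G1 X113.98 Y194.78 F1947
M5
G00 X0.00 Y0.00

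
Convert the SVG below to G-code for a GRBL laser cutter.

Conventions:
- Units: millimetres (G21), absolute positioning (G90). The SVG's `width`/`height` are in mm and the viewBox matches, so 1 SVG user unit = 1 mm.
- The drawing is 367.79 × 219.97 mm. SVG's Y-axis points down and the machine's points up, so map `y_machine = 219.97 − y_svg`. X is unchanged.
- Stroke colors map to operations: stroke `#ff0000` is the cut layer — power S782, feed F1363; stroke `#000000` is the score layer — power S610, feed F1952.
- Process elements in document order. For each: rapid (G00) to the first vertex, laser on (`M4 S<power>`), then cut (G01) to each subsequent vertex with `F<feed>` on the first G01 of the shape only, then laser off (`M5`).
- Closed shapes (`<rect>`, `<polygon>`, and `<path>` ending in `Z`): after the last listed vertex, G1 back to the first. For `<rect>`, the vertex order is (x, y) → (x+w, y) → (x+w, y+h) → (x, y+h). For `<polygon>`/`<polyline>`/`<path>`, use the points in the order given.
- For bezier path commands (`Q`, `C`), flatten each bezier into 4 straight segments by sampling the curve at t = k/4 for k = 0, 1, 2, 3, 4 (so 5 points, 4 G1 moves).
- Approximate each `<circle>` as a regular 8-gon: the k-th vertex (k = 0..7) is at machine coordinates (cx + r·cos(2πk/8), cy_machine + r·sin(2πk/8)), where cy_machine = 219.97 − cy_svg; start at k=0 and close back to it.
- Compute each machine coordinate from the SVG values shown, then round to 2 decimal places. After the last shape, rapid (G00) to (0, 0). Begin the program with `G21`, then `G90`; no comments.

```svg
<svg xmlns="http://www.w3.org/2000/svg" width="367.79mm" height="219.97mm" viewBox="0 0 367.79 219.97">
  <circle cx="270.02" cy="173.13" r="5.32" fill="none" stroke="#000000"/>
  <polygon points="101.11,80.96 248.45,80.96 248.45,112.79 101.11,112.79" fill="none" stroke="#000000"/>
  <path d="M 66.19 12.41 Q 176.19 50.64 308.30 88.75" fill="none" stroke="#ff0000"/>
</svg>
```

G21
G90
G00 X275.34 Y46.84
M4 S610
G01 X273.78 Y50.60 F1952
G01 X270.02 Y52.16
G01 X266.26 Y50.60
G01 X264.70 Y46.84
G01 X266.26 Y43.08
G01 X270.02 Y41.52
G01 X273.78 Y43.08
G01 X275.34 Y46.84
M5
G00 X101.11 Y139.01
M4 S610
G01 X248.45 Y139.01 F1952
G01 X248.45 Y107.18
G01 X101.11 Y107.18
G01 X101.11 Y139.01
M5
G00 X66.19 Y207.56
M4 S782
G01 X122.57 Y188.45 F1363
G01 X181.72 Y169.36
G01 X243.63 Y150.28
G01 X308.30 Y131.22
M5
G00 X0.00 Y0.00

1 u = 1 mm; y_m = 219.97 − y.

[1] `<circle>` circle, #000000→score S610 F1952: (275.34,46.84) → (273.78,50.60) → (270.02,52.16) → (266.26,50.60) → (264.70,46.84) → (266.26,43.08) → (270.02,41.52) → (273.78,43.08) → (275.34,46.84) (closed)

[2] `<polygon>` rectangle, #000000→score S610 F1952: (101.11,139.01) → (248.45,139.01) → (248.45,107.18) → (101.11,107.18) → (101.11,139.01) (closed)

[3] `<path>` quadratic bezier, #ff0000→cut S782 F1363: (66.19,207.56) → (122.57,188.45) → (181.72,169.36) → (243.63,150.28) → (308.30,131.22)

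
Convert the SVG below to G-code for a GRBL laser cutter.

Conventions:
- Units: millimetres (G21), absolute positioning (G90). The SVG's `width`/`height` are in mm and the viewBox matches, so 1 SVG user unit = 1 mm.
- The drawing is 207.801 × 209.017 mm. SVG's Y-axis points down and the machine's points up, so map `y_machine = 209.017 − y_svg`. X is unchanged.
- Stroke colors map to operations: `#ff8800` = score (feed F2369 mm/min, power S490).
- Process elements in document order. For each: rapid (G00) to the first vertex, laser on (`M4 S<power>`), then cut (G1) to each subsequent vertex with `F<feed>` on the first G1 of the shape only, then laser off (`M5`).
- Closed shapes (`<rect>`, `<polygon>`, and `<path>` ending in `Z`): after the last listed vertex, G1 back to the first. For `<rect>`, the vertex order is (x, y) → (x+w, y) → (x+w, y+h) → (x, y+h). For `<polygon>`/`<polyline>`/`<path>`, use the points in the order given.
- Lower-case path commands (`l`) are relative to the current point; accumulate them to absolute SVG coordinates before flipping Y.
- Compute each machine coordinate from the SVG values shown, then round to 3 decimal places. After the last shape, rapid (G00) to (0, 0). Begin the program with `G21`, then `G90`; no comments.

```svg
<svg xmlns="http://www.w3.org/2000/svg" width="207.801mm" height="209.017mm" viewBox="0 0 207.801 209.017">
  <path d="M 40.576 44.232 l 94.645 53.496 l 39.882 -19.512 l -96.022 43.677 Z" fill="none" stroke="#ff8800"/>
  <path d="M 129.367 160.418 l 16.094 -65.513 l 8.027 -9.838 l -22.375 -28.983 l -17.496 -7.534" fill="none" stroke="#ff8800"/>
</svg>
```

1 u = 1 mm; y_m = 209.017 − y.

[1] `<path>` closed polygon, #ff8800→score S490 F2369: (40.576,164.785) → (135.221,111.289) → (175.103,130.801) → (79.081,87.124) → (40.576,164.785) (closed)

[2] `<path>` open polyline, #ff8800→score S490 F2369: (129.367,48.599) → (145.461,114.112) → (153.488,123.950) → (131.113,152.933) → (113.617,160.467)

G21
G90
G00 X40.576 Y164.785
M4 S490
G1 X135.221 Y111.289 F2369
G1 X175.103 Y130.801
G1 X79.081 Y87.124
G1 X40.576 Y164.785
M5
G00 X129.367 Y48.599
M4 S490
G1 X145.461 Y114.112 F2369
G1 X153.488 Y123.950
G1 X131.113 Y152.933
G1 X113.617 Y160.467
M5
G00 X0.000 Y0.000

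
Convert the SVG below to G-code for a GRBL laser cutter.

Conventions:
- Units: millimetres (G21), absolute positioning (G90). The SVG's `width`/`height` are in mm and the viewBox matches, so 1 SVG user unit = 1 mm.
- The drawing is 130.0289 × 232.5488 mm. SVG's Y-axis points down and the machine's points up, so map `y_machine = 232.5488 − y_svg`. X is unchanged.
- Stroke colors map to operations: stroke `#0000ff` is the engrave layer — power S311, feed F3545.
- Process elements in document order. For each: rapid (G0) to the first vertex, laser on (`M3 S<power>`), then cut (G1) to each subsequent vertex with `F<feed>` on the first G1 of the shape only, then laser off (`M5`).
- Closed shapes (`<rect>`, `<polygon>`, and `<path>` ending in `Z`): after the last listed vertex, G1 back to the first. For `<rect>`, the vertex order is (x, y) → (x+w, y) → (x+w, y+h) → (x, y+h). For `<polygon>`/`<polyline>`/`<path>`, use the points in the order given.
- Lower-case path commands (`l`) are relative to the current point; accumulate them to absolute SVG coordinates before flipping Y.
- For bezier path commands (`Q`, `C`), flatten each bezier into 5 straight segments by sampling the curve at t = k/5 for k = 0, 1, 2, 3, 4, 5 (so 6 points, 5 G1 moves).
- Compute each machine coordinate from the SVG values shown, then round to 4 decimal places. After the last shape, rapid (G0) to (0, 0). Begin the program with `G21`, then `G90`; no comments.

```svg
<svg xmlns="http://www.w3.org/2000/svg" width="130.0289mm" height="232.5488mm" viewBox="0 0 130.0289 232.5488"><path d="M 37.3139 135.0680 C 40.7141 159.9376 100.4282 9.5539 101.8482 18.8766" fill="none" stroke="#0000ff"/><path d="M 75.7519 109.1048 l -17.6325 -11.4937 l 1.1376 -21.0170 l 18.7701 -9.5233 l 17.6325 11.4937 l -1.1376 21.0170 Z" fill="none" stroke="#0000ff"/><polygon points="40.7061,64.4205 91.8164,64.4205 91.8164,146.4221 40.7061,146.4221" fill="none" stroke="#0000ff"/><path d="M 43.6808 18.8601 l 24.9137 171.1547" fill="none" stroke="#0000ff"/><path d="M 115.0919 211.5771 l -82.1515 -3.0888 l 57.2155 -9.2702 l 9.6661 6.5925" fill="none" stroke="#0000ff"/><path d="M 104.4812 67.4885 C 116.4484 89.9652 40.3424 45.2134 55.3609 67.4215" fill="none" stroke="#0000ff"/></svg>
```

1 u = 1 mm; y_m = 232.5488 − y.

[1] `<path>` cubic bezier, #0000ff→engrave S311 F3545: (37.3139,97.4808) → (45.1948,100.9098) → (61.0899,130.3214) → (79.4979,169.6378) → (94.9178,202.7807) → (101.8482,213.6722)

[2] `<path>` regular polygon, #0000ff→engrave S311 F3545: (75.7519,123.4440) → (58.1194,134.9377) → (59.2570,155.9547) → (78.0271,165.4780) → (95.6596,153.9843) → (94.5220,132.9673) → (75.7519,123.4440) (closed)

[3] `<polygon>` rectangle, #0000ff→engrave S311 F3545: (40.7061,168.1283) → (91.8164,168.1283) → (91.8164,86.1267) → (40.7061,86.1267) → (40.7061,168.1283) (closed)

[4] `<path>` line segment, #0000ff→engrave S311 F3545: (43.6808,213.6887) → (68.5945,42.5340)

[5] `<path>` open polyline, #0000ff→engrave S311 F3545: (115.0919,20.9717) → (32.9404,24.0605) → (90.1559,33.3307) → (99.8220,26.7382)

[6] `<path>` cubic bezier, #0000ff→engrave S311 F3545: (104.4812,165.0603) → (102.5263,158.5682) → (88.0354,161.7699) → (69.6098,168.2243) → (55.8512,171.4905) → (55.3609,165.1273)

G21
G90
G0 X37.3139 Y97.4808
M3 S311
G1 X45.1948 Y100.9098 F3545
G1 X61.0899 Y130.3214
G1 X79.4979 Y169.6378
G1 X94.9178 Y202.7807
G1 X101.8482 Y213.6722
M5
G0 X75.7519 Y123.4440
M3 S311
G1 X58.1194 Y134.9377 F3545
G1 X59.2570 Y155.9547
G1 X78.0271 Y165.4780
G1 X95.6596 Y153.9843
G1 X94.5220 Y132.9673
G1 X75.7519 Y123.4440
M5
G0 X40.7061 Y168.1283
M3 S311
G1 X91.8164 Y168.1283 F3545
G1 X91.8164 Y86.1267
G1 X40.7061 Y86.1267
G1 X40.7061 Y168.1283
M5
G0 X43.6808 Y213.6887
M3 S311
G1 X68.5945 Y42.5340 F3545
M5
G0 X115.0919 Y20.9717
M3 S311
G1 X32.9404 Y24.0605 F3545
G1 X90.1559 Y33.3307
G1 X99.8220 Y26.7382
M5
G0 X104.4812 Y165.0603
M3 S311
G1 X102.5263 Y158.5682 F3545
G1 X88.0354 Y161.7699
G1 X69.6098 Y168.2243
G1 X55.8512 Y171.4905
G1 X55.3609 Y165.1273
M5
G0 X0.0000 Y0.0000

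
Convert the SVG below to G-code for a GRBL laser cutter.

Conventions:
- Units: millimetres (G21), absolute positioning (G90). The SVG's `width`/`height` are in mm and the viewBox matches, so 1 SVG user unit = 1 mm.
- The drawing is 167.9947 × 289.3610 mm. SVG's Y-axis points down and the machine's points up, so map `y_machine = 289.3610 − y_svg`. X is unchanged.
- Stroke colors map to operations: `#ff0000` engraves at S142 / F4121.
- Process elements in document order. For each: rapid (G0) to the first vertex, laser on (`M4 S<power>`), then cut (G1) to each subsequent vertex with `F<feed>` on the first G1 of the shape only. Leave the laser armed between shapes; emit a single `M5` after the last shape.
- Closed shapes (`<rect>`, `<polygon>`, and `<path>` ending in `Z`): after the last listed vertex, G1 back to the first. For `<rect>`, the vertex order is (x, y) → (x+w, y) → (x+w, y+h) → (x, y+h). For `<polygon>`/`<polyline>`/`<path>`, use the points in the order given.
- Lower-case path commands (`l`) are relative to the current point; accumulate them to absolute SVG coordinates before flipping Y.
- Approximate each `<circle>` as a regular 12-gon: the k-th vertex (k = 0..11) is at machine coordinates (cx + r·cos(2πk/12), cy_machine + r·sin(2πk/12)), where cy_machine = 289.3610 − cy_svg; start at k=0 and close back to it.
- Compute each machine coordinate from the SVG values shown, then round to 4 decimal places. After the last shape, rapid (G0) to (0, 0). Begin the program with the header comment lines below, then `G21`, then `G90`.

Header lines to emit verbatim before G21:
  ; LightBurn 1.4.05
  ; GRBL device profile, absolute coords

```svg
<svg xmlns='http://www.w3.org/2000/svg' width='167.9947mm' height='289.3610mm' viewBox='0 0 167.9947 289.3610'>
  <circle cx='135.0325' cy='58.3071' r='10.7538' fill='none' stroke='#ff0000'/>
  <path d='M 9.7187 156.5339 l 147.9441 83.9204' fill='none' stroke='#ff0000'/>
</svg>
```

viewBox `0 0 167.9947 289.3610` with mm width/height → 1 unit = 1 mm. Flip: y_m = 289.3610 − y_svg.

**Shape 1** — `<circle>` circle, stroke `#ff0000` → engrave (S142, F4121). Machine vertices: (145.7863,231.0539) → (144.3456,236.4308) → (140.4094,240.3670) → (135.0325,241.8077) → (129.6556,240.3670) → (125.7194,236.4308) → (124.2787,231.0539) → (125.7194,225.6770) → (129.6556,221.7408) → (135.0325,220.3001) → (140.4094,221.7408) → (144.3456,225.6770) → (145.7863,231.0539). Closed: final G1 returns to the first vertex.

**Shape 2** — `<path>` line segment, stroke `#ff0000` → engrave (S142, F4121). Machine vertices: (9.7187,132.8271) → (157.6628,48.9067). Open path.

; LightBurn 1.4.05
; GRBL device profile, absolute coords
G21
G90
G0 X145.7863 Y231.0539
M4 S142
G1 X144.3456 Y236.4308 F4121
G1 X140.4094 Y240.3670
G1 X135.0325 Y241.8077
G1 X129.6556 Y240.3670
G1 X125.7194 Y236.4308
G1 X124.2787 Y231.0539
G1 X125.7194 Y225.6770
G1 X129.6556 Y221.7408
G1 X135.0325 Y220.3001
G1 X140.4094 Y221.7408
G1 X144.3456 Y225.6770
G1 X145.7863 Y231.0539
G0 X9.7187 Y132.8271
M4 S142
G1 X157.6628 Y48.9067 F4121
M5
G0 X0.0000 Y0.0000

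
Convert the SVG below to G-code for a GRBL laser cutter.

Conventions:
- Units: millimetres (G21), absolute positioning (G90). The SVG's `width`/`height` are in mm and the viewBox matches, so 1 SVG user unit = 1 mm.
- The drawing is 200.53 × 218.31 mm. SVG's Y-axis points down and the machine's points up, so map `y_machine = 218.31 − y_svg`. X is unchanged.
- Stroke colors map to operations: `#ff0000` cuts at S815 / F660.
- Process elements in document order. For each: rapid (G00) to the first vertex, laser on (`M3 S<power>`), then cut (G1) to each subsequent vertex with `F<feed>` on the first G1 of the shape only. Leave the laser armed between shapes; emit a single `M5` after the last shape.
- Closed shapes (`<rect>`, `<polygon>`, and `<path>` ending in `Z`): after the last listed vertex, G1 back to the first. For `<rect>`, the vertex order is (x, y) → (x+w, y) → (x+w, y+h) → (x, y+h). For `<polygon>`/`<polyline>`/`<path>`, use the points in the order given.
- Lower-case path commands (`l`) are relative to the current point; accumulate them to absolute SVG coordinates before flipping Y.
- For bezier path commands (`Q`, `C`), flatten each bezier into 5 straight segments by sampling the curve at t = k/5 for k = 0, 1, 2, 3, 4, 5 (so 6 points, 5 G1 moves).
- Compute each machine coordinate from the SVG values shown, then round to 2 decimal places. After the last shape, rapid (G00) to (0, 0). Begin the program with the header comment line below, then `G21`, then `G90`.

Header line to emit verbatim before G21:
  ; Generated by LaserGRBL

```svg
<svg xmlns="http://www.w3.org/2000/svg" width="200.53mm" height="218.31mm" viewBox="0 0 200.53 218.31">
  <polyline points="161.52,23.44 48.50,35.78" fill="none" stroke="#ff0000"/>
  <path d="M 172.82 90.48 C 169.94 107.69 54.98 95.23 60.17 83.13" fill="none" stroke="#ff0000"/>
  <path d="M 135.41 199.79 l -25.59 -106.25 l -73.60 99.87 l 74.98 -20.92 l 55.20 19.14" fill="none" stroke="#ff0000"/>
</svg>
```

Since the viewBox matches the mm dimensions, user units are millimetres directly. The only transform is the Y-flip y_m = 218.31 − y_svg.

Shape 1 is a line segment drawn with `<polyline>`. Its stroke #ff0000 means cut at S815, F660. After flipping Y the toolpath is (161.52,194.87) → (48.50,182.53).

Shape 2 is a cubic bezier drawn with `<path>`. Its stroke #ff0000 means cut at S815, F660. After flipping Y the toolpath is (172.82,127.83) → (159.50,120.82) → (130.43,119.50) → (96.75,122.41) → (69.62,128.12) → (60.17,135.18).

Shape 3 is a open polyline drawn with `<path>`. Its stroke #ff0000 means cut at S815, F660. After flipping Y the toolpath is (135.41,18.52) → (109.82,124.77) → (36.22,24.90) → (111.20,45.82) → (166.40,26.68).

; Generated by LaserGRBL
G21
G90
G00 X161.52 Y194.87
M3 S815
G1 X48.50 Y182.53 F660
G00 X172.82 Y127.83
M3 S815
G1 X159.50 Y120.82 F660
G1 X130.43 Y119.50
G1 X96.75 Y122.41
G1 X69.62 Y128.12
G1 X60.17 Y135.18
G00 X135.41 Y18.52
M3 S815
G1 X109.82 Y124.77 F660
G1 X36.22 Y24.90
G1 X111.20 Y45.82
G1 X166.40 Y26.68
M5
G00 X0.00 Y0.00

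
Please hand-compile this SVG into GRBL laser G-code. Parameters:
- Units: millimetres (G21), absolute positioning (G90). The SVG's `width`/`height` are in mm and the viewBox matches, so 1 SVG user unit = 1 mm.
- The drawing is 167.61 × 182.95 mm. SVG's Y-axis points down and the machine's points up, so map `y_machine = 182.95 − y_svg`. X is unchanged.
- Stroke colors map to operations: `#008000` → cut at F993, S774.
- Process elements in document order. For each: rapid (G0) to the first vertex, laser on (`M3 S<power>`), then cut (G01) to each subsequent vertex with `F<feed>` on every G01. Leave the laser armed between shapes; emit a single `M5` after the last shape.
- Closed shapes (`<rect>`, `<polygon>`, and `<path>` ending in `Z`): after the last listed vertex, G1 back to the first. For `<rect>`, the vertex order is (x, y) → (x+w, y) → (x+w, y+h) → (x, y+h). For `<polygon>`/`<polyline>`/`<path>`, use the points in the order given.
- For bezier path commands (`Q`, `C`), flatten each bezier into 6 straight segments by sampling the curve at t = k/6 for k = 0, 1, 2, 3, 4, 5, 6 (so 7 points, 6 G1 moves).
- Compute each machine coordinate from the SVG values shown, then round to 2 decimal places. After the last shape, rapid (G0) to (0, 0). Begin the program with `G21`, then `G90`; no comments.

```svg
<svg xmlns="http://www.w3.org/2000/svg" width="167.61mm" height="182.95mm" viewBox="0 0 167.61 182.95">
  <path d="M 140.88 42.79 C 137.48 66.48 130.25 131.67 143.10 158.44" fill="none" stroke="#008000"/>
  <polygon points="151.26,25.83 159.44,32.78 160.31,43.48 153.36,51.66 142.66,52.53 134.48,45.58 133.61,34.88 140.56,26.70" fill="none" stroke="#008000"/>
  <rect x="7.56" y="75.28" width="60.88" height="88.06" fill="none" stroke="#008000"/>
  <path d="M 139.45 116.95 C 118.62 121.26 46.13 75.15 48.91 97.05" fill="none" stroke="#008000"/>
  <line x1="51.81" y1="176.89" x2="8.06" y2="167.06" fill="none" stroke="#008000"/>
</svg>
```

viewBox `0 0 167.61 182.95` with mm width/height → 1 unit = 1 mm. Flip: y_m = 182.95 − y_svg.

**Shape 1** — `<path>` cubic bezier, stroke `#008000` → cut (S774, F993). Control points (SVG): P0=(140.88,42.79), P1=(137.48,66.48), P2=(130.25,131.67), P3=(143.10,158.44); sampled at t=k/6. Machine vertices: (140.88,140.16) → (138.97,125.23) → (137.09,105.60) → (135.90,83.49) → (136.06,61.13) → (138.24,40.73) → (143.10,24.51). Open path.

**Shape 2** — `<polygon>` regular polygon, stroke `#008000` → cut (S774, F993). Machine vertices: (151.26,157.12) → (159.44,150.17) → (160.31,139.47) → (153.36,131.29) → (142.66,130.42) → (134.48,137.37) → (133.61,148.07) → (140.56,156.25) → (151.26,157.12). Closed: final G1 returns to the first vertex.

**Shape 3** — `<rect>` rectangle, stroke `#008000` → cut (S774, F993). Machine vertices: (7.56,107.67) → (68.44,107.67) → (68.44,19.61) → (7.56,19.61) → (7.56,107.67). Closed: final G1 returns to the first vertex.

**Shape 4** — `<path>` cubic bezier, stroke `#008000` → cut (S774, F993). Control points (SVG): P0=(139.45,116.95), P1=(118.62,121.26), P2=(46.13,75.15), P3=(48.91,97.05); sampled at t=k/6. Machine vertices: (139.45,66.00) → (125.32,67.50) → (106.10,74.11) → (85.33,82.55) → (66.52,89.52) → (53.20,91.73) → (48.91,85.90). Open path.

**Shape 5** — `<line>` line segment, stroke `#008000` → cut (S774, F993). Machine vertices: (51.81,6.06) → (8.06,15.89). Open path.

G21
G90
G0 X140.88 Y140.16
M3 S774
G01 X138.97 Y125.23 F993
G01 X137.09 Y105.60 F993
G01 X135.90 Y83.49 F993
G01 X136.06 Y61.13 F993
G01 X138.24 Y40.73 F993
G01 X143.10 Y24.51 F993
G0 X151.26 Y157.12
M3 S774
G01 X159.44 Y150.17 F993
G01 X160.31 Y139.47 F993
G01 X153.36 Y131.29 F993
G01 X142.66 Y130.42 F993
G01 X134.48 Y137.37 F993
G01 X133.61 Y148.07 F993
G01 X140.56 Y156.25 F993
G01 X151.26 Y157.12 F993
G0 X7.56 Y107.67
M3 S774
G01 X68.44 Y107.67 F993
G01 X68.44 Y19.61 F993
G01 X7.56 Y19.61 F993
G01 X7.56 Y107.67 F993
G0 X139.45 Y66.00
M3 S774
G01 X125.32 Y67.50 F993
G01 X106.10 Y74.11 F993
G01 X85.33 Y82.55 F993
G01 X66.52 Y89.52 F993
G01 X53.20 Y91.73 F993
G01 X48.91 Y85.90 F993
G0 X51.81 Y6.06
M3 S774
G01 X8.06 Y15.89 F993
M5
G0 X0.00 Y0.00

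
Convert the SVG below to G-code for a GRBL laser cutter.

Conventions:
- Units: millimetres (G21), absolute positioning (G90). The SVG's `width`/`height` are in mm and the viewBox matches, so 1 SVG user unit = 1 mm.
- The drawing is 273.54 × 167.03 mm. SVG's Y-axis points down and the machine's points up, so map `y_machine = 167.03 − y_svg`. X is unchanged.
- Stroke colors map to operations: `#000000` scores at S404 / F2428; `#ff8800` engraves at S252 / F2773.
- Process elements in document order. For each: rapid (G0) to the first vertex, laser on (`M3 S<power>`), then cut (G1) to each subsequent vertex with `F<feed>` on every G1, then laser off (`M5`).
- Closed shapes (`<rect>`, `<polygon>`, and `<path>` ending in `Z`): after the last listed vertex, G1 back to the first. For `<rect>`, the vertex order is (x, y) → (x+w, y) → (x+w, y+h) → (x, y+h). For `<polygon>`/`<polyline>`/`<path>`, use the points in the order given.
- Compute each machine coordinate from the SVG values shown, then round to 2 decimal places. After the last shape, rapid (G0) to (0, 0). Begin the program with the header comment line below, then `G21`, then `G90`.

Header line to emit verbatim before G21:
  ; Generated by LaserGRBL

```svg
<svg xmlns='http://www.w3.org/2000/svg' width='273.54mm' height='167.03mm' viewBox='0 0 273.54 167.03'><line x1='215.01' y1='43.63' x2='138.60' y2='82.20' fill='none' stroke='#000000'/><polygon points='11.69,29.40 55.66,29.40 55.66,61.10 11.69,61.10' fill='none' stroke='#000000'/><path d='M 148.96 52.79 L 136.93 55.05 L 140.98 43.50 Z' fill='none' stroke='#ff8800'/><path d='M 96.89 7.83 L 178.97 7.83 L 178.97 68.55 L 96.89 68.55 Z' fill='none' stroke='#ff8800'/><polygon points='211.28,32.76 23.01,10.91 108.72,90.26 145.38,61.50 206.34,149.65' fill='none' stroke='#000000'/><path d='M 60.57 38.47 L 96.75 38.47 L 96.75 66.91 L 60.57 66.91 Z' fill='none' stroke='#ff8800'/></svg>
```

1 u = 1 mm; y_m = 167.03 − y.

[1] `<line>` line segment, #000000→score S404 F2428: (215.01,123.40) → (138.60,84.83)

[2] `<polygon>` rectangle, #000000→score S404 F2428: (11.69,137.63) → (55.66,137.63) → (55.66,105.93) → (11.69,105.93) → (11.69,137.63) (closed)

[3] `<path>` regular polygon, #ff8800→engrave S252 F2773: (148.96,114.24) → (136.93,111.98) → (140.98,123.53) → (148.96,114.24) (closed)

[4] `<path>` rectangle, #ff8800→engrave S252 F2773: (96.89,159.20) → (178.97,159.20) → (178.97,98.48) → (96.89,98.48) → (96.89,159.20) (closed)

[5] `<polygon>` closed polygon, #000000→score S404 F2428: (211.28,134.27) → (23.01,156.12) → (108.72,76.77) → (145.38,105.53) → (206.34,17.38) → (211.28,134.27) (closed)

[6] `<path>` rectangle, #ff8800→engrave S252 F2773: (60.57,128.56) → (96.75,128.56) → (96.75,100.12) → (60.57,100.12) → (60.57,128.56) (closed)

; Generated by LaserGRBL
G21
G90
G0 X215.01 Y123.40
M3 S404
G1 X138.60 Y84.83 F2428
M5
G0 X11.69 Y137.63
M3 S404
G1 X55.66 Y137.63 F2428
G1 X55.66 Y105.93 F2428
G1 X11.69 Y105.93 F2428
G1 X11.69 Y137.63 F2428
M5
G0 X148.96 Y114.24
M3 S252
G1 X136.93 Y111.98 F2773
G1 X140.98 Y123.53 F2773
G1 X148.96 Y114.24 F2773
M5
G0 X96.89 Y159.20
M3 S252
G1 X178.97 Y159.20 F2773
G1 X178.97 Y98.48 F2773
G1 X96.89 Y98.48 F2773
G1 X96.89 Y159.20 F2773
M5
G0 X211.28 Y134.27
M3 S404
G1 X23.01 Y156.12 F2428
G1 X108.72 Y76.77 F2428
G1 X145.38 Y105.53 F2428
G1 X206.34 Y17.38 F2428
G1 X211.28 Y134.27 F2428
M5
G0 X60.57 Y128.56
M3 S252
G1 X96.75 Y128.56 F2773
G1 X96.75 Y100.12 F2773
G1 X60.57 Y100.12 F2773
G1 X60.57 Y128.56 F2773
M5
G0 X0.00 Y0.00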